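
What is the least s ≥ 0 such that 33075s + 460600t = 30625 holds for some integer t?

363

Reduce mod 460600: 33075s ≡ 30625 (mod 460600). With g = gcd(33075, 460600) = 1225 dividing 30625, divide through: 27s ≡ 25 (mod 376).
Since gcd(27, 376) = 1, s ≡ 25·(27)⁻¹ ≡ 363 (mod 376). Smallest non-negative: 363.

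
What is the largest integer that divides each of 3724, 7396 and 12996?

4

3724 = 2² · 7² · 19; 7396 = 2² · 43²; 12996 = 2² · 3² · 19²
gcd takes min exponent of each prime: 2² = 4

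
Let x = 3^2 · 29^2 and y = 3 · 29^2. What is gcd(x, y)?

min exponent per shared prime: 3 · 29^2 = 2523

2523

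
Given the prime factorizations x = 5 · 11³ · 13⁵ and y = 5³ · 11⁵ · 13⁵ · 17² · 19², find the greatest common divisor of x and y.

min exponent per shared prime: 5 · 11³ · 13⁵ = 2470954915

2470954915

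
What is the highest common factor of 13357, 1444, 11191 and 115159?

361

13357 = 19² · 37; 1444 = 2² · 19²; 11191 = 19² · 31; 115159 = 11 · 19² · 29
gcd takes min exponent of each prime: 19² = 361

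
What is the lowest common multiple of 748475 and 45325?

27693575

gcd first: 748475 = 16·45325 + 23275; 45325 = 1·23275 + 22050; 23275 = 1·22050 + 1225; 22050 = 18·1225 + 0 → gcd = 1225
lcm = 748475·45325/gcd = 33924629375/1225 = 27693575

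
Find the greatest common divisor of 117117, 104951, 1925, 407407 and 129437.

117117 = 3² · 7 · 11 · 13²; 104951 = 7 · 11 · 29 · 47; 1925 = 5² · 7 · 11; 407407 = 7 · 11² · 13 · 37; 129437 = 7 · 11 · 41²
gcd takes min exponent of each prime: 7 · 11 = 77

77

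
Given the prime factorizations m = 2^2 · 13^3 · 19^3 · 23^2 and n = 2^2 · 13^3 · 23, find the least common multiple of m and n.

31886475868

max exponent per prime: 2^2 · 13^3 · 19^3 · 23^2 = 31886475868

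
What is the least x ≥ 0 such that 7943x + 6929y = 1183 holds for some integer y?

8

gcd(7943, 6929) = 169 (Euclid: 7943 = 1·6929 + 1014; 6929 = 6·1014 + 845; 1014 = 1·845 + 169; 845 = 5·169 + 0), and 169 | 1183.
Extended Euclid: 7943·(7) + 6929·(-8) = 169. Scale by 7: x₀ = 49.
General solution x = x₀ + 41t; reducing mod 41 gives x = 8 (and y = -9).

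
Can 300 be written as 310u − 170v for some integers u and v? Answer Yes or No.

By Bézout, 310u − 170v = 300 has integer solutions iff gcd(310, 170) | 300.
Euclid: 310 = 1·170 + 140; 170 = 1·140 + 30; 140 = 4·30 + 20; 30 = 1·20 + 10; 20 = 2·10 + 0. gcd = 10; 300 mod 10 = 0. Yes.

Yes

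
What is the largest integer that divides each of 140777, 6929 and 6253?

169

140777 = 7² · 13² · 17; 6929 = 13² · 41; 6253 = 13² · 37
gcd takes min exponent of each prime: 13² = 169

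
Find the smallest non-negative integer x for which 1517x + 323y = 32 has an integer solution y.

Reduce mod 323: 1517x ≡ 32 (mod 323). With g = gcd(1517, 323) = 1 dividing 32, divide through: 1517x ≡ 32 (mod 323).
Since gcd(1517, 323) = 1, x ≡ 32·(1517)⁻¹ ≡ 59 (mod 323). Smallest non-negative: 59.

59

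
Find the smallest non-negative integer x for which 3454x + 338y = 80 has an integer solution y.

97

Reduce mod 338: 3454x ≡ 80 (mod 338). With g = gcd(3454, 338) = 2 dividing 80, divide through: 1727x ≡ 40 (mod 169).
Since gcd(1727, 169) = 1, x ≡ 40·(1727)⁻¹ ≡ 97 (mod 169). Smallest non-negative: 97.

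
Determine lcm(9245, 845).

gcd first: 9245 = 10·845 + 795; 845 = 1·795 + 50; 795 = 15·50 + 45; 50 = 1·45 + 5; 45 = 9·5 + 0 → gcd = 5
lcm = 9245·845/gcd = 7812025/5 = 1562405

1562405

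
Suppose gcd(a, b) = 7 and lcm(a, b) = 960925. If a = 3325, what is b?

a·b = gcd·lcm = 7·960925 = 6726475, so b = 6726475/3325 = 2023.

2023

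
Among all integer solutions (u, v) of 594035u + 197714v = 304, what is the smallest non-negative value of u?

Euclid: 594035 = 3·197714 + 893; 197714 = 221·893 + 361; 893 = 2·361 + 171; 361 = 2·171 + 19; 171 = 9·19 + 0 → gcd = 19; 304 = 19·16.
Back-substitution yields 594035·(-1107) + 197714·(3326) = 19, so one solution is u = -1107·16 = -17712, v = 3326·16 = 53216.
Solutions in u differ by 197714/19 = 10406; the one in [0, 10406) is -17712 mod 10406 = 3100.

3100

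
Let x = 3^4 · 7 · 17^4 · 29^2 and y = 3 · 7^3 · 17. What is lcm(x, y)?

max exponent per prime: 3^4 · 7^3 · 17^4 · 29^2 = 1951510176063

1951510176063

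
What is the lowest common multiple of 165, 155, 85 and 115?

lcm(165, 155) = 165·155/gcd = 25575/5 = 5115
lcm(5115, 85) = 5115·85/gcd = 434775/5 = 86955
lcm(86955, 115) = 86955·115/gcd = 9999825/5 = 1999965

1999965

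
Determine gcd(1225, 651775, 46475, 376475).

gcd(1225, 651775): 651775 = 532·1225 + 75; 1225 = 16·75 + 25; 75 = 3·25 + 0 → 25
gcd(25, 46475): 46475 = 1859·25 + 0 → 25
gcd(25, 376475): 376475 = 15059·25 + 0 → 25

25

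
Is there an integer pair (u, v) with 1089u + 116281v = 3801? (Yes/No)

No

By Bézout, 1089u + 116281v = 3801 has integer solutions iff gcd(1089, 116281) | 3801.
Euclid: 116281 = 106·1089 + 847; 1089 = 1·847 + 242; 847 = 3·242 + 121; 242 = 2·121 + 0. gcd = 121; 3801 mod 121 = 50. No.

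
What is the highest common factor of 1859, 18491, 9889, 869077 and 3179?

gcd(1859, 18491): 18491 = 9·1859 + 1760; 1859 = 1·1760 + 99; 1760 = 17·99 + 77; 99 = 1·77 + 22; 77 = 3·22 + 11; 22 = 2·11 + 0 → 11
gcd(11, 9889): 9889 = 899·11 + 0 → 11
gcd(11, 869077): 869077 = 79007·11 + 0 → 11
gcd(11, 3179): 3179 = 289·11 + 0 → 11

11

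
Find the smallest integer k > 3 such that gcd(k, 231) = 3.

Multiples of 3 above 3: 3·2, 3·3, … . Need the cofactor coprime to 231/3 = 77.
Checking s = 2, 3, … the first with gcd(s, 77) = 1 is s = 2, giving 6.

6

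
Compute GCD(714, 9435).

51

Euclid: 9435 = 13·714 + 153; 714 = 4·153 + 102; 153 = 1·102 + 51; 102 = 2·51 + 0. Last nonzero remainder: 51.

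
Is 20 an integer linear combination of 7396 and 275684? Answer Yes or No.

Yes

gcd(7396, 275684): 275684 = 37·7396 + 2032; 7396 = 3·2032 + 1300; 2032 = 1·1300 + 732; 1300 = 1·732 + 568; 732 = 1·568 + 164; 568 = 3·164 + 76; 164 = 2·76 + 12; 76 = 6·12 + 4; 12 = 3·4 + 0 → 4
4 divides 20, so a solution exists.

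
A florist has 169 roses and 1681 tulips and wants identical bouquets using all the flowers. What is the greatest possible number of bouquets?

Euclid: 1681 = 9·169 + 160; 169 = 1·160 + 9; 160 = 17·9 + 7; 9 = 1·7 + 2; 7 = 3·2 + 1; 2 = 2·1 + 0. Last nonzero remainder: 1.

1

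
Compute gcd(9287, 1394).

1

9287 = 37 · 251
1394 = 2 · 17 · 41
Common: 1 = 1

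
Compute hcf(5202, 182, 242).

2

gcd(5202, 182): 5202 = 28·182 + 106; 182 = 1·106 + 76; 106 = 1·76 + 30; 76 = 2·30 + 16; 30 = 1·16 + 14; 16 = 1·14 + 2; 14 = 7·2 + 0 → 2
gcd(2, 242): 242 = 121·2 + 0 → 2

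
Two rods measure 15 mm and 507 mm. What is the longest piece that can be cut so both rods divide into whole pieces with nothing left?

3

15 = 3 · 5
507 = 3 · 13²
Common: 3 = 3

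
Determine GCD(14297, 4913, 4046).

14297 = 17 · 29²; 4913 = 17³; 4046 = 2 · 7 · 17²
gcd takes min exponent of each prime: 17 = 17

17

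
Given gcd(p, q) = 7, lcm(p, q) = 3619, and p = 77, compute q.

Using pq = gcd(p,q)·lcm(p,q) = 7·3619 = 25333, we get q = 25333/77 = 329.

329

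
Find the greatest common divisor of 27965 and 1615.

27965 = 5 · 7 · 17 · 47
1615 = 5 · 17 · 19
Common: 5 · 17 = 85

85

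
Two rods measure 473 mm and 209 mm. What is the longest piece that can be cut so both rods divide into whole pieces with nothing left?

11

473 = 11 · 43
209 = 11 · 19
Common: 11 = 11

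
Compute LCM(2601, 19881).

5745609

gcd first: 19881 = 7·2601 + 1674; 2601 = 1·1674 + 927; 1674 = 1·927 + 747; 927 = 1·747 + 180; 747 = 4·180 + 27; 180 = 6·27 + 18; 27 = 1·18 + 9; 18 = 2·9 + 0 → gcd = 9
lcm = 2601·19881/gcd = 51710481/9 = 5745609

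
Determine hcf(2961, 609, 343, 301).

2961 = 3² · 7 · 47; 609 = 3 · 7 · 29; 343 = 7³; 301 = 7 · 43
gcd takes min exponent of each prime: 7 = 7

7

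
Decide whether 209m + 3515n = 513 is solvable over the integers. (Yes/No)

Yes

By Bézout, 209m + 3515n = 513 has integer solutions iff gcd(209, 3515) | 513.
Euclid: 3515 = 16·209 + 171; 209 = 1·171 + 38; 171 = 4·38 + 19; 38 = 2·19 + 0. gcd = 19; 513 mod 19 = 0. Yes.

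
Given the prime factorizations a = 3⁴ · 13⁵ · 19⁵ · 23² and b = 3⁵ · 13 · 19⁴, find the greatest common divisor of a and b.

137228013

min exponent per shared prime: 3⁴ · 13 · 19⁴ = 137228013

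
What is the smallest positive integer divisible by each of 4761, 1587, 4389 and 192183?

446206837923

4761 = 3² · 23²; 1587 = 3 · 23²; 4389 = 3 · 7 · 11 · 19; 192183 = 3 · 29 · 47²
lcm takes max exponent of each prime: 3² · 7 · 11 · 19 · 23² · 29 · 47² = 446206837923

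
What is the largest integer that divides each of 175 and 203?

7

175 = 5² · 7
203 = 7 · 29
Common: 7 = 7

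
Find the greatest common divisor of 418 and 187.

418 = 2 · 11 · 19
187 = 11 · 17
Common: 11 = 11

11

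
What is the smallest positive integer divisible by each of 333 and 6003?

222111

333 = 3² · 37; 6003 = 3² · 23 · 29
max exponents: 3² · 23 · 29 · 37 = 222111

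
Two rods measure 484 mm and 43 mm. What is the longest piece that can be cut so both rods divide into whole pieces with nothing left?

1

484 = 2² · 11²
43 = 43
Common: 1 = 1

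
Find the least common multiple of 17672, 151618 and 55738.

37336005883112

17672 = 2³ · 47²; 151618 = 2 · 41 · 43²; 55738 = 2 · 29 · 31²
lcm takes max exponent of each prime: 2³ · 29 · 31² · 41 · 43² · 47² = 37336005883112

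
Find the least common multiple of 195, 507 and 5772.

375180

195 = 3 · 5 · 13; 507 = 3 · 13²; 5772 = 2² · 3 · 13 · 37
lcm takes max exponent of each prime: 2² · 3 · 5 · 13² · 37 = 375180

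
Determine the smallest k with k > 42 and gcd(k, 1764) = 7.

gcd(k, 1764) = 7 forces 7 | k; write k = 7s. Then gcd(7s, 7·252) = 7·gcd(s, 252), so need gcd(s, 252) = 1.
7s > 42 gives s ≥ 7. The least s ≥ 7 coprime to 252 is 11, so k = 7·11 = 77.

77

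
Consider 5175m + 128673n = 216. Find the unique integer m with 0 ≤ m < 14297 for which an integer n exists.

Euclid: 128673 = 24·5175 + 4473; 5175 = 1·4473 + 702; 4473 = 6·702 + 261; 702 = 2·261 + 180; 261 = 1·180 + 81; 180 = 2·81 + 18; 81 = 4·18 + 9; 18 = 2·9 + 0 → gcd = 9; 216 = 9·24.
Back-substitution yields 5175·(-6415) + 128673·(258) = 9, so one solution is m = -6415·24 = -153960, n = 258·24 = 6192.
Solutions in m differ by 128673/9 = 14297; the one in [0, 14297) is -153960 mod 14297 = 3307.

3307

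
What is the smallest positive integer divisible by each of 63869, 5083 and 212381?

63869 = 13 · 17³; 5083 = 13 · 17 · 23; 212381 = 13 · 17 · 31²
lcm takes max exponent of each prime: 13 · 17³ · 23 · 31² = 1411696507

1411696507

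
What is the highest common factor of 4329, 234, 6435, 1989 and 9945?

117

gcd(4329, 234): 4329 = 18·234 + 117; 234 = 2·117 + 0 → 117
gcd(117, 6435): 6435 = 55·117 + 0 → 117
gcd(117, 1989): 1989 = 17·117 + 0 → 117
gcd(117, 9945): 9945 = 85·117 + 0 → 117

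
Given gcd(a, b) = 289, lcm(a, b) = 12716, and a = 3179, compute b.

1156

a·b = gcd·lcm = 289·12716 = 3674924, so b = 3674924/3179 = 1156.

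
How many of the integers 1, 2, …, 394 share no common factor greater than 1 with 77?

Prime factors of 77: 7, 11. Count integers ≤ 394 divisible by none of them.
By inclusion–exclusion: 394 − ⌊394/7⌋ − ⌊394/11⌋ + ⌊394/77⌋ = 308.

308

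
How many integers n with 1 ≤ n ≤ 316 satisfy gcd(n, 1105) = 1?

1105 = 5·13·17. Inclusion–exclusion on these primes:
316 − ⌊316/5⌋ − ⌊316/13⌋ − ⌊316/17⌋ + ⌊316/65⌋ + ⌊316/85⌋ + ⌊316/221⌋ − ⌊316/1105⌋ = 219

219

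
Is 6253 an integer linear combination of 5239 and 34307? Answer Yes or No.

Yes

By Bézout, 5239p − 34307q = 6253 has integer solutions iff gcd(5239, 34307) | 6253.
Euclid: 34307 = 6·5239 + 2873; 5239 = 1·2873 + 2366; 2873 = 1·2366 + 507; 2366 = 4·507 + 338; 507 = 1·338 + 169; 338 = 2·169 + 0. gcd = 169; 6253 mod 169 = 0. Yes.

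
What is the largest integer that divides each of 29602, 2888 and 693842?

gcd(29602, 2888): 29602 = 10·2888 + 722; 2888 = 4·722 + 0 → 722
gcd(722, 693842): 693842 = 961·722 + 0 → 722

722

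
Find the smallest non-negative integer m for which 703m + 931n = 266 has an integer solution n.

Reduce mod 931: 703m ≡ 266 (mod 931). With g = gcd(703, 931) = 19 dividing 266, divide through: 37m ≡ 14 (mod 49).
Since gcd(37, 49) = 1, m ≡ 14·(37)⁻¹ ≡ 7 (mod 49). Smallest non-negative: 7.

7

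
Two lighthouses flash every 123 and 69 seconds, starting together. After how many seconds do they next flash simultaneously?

gcd first: 123 = 1·69 + 54; 69 = 1·54 + 15; 54 = 3·15 + 9; 15 = 1·9 + 6; 9 = 1·6 + 3; 6 = 2·3 + 0 → gcd = 3
lcm = 123·69/gcd = 8487/3 = 2829

2829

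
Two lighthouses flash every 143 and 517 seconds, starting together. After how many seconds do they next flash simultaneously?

143 = 11 · 13; 517 = 11 · 47
max exponents: 11 · 13 · 47 = 6721

6721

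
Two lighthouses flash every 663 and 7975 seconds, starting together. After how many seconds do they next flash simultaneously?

gcd first: 7975 = 12·663 + 19; 663 = 34·19 + 17; 19 = 1·17 + 2; 17 = 8·2 + 1; 2 = 2·1 + 0 → gcd = 1
lcm = 663·7975/gcd = 5287425/1 = 5287425

5287425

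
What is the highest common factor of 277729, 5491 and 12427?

289

277729 = 17² · 31²; 5491 = 17² · 19; 12427 = 17² · 43
gcd takes min exponent of each prime: 17² = 289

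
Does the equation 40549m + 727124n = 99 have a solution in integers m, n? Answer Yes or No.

By Bézout, 40549m + 727124n = 99 has integer solutions iff gcd(40549, 727124) | 99.
Euclid: 727124 = 17·40549 + 37791; 40549 = 1·37791 + 2758; 37791 = 13·2758 + 1937; 2758 = 1·1937 + 821; 1937 = 2·821 + 295; 821 = 2·295 + 231; 295 = 1·231 + 64; 231 = 3·64 + 39; 64 = 1·39 + 25; 39 = 1·25 + 14; 25 = 1·14 + 11; 14 = 1·11 + 3; 11 = 3·3 + 2; 3 = 1·2 + 1; 2 = 2·1 + 0. gcd = 1; 99 mod 1 = 0. Yes.

Yes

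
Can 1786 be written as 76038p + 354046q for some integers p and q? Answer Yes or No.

Yes

gcd(76038, 354046): 354046 = 4·76038 + 49894; 76038 = 1·49894 + 26144; 49894 = 1·26144 + 23750; 26144 = 1·23750 + 2394; 23750 = 9·2394 + 2204; 2394 = 1·2204 + 190; 2204 = 11·190 + 114; 190 = 1·114 + 76; 114 = 1·76 + 38; 76 = 2·38 + 0 → 38
38 divides 1786, so a solution exists.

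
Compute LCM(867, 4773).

gcd first: 4773 = 5·867 + 438; 867 = 1·438 + 429; 438 = 1·429 + 9; 429 = 47·9 + 6; 9 = 1·6 + 3; 6 = 2·3 + 0 → gcd = 3
lcm = 867·4773/gcd = 4138191/3 = 1379397

1379397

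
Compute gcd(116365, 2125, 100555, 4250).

gcd(116365, 2125): 116365 = 54·2125 + 1615; 2125 = 1·1615 + 510; 1615 = 3·510 + 85; 510 = 6·85 + 0 → 85
gcd(85, 100555): 100555 = 1183·85 + 0 → 85
gcd(85, 4250): 4250 = 50·85 + 0 → 85

85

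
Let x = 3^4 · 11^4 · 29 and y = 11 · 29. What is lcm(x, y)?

34391709

max exponent per prime: 3^4 · 11^4 · 29 = 34391709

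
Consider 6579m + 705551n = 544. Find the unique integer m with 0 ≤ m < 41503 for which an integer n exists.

8794

Euclid: 705551 = 107·6579 + 1598; 6579 = 4·1598 + 187; 1598 = 8·187 + 102; 187 = 1·102 + 85; 102 = 1·85 + 17; 85 = 5·17 + 0 → gcd = 17; 544 = 17·32.
Back-substitution yields 6579·(-7507) + 705551·(70) = 17, so one solution is m = -7507·32 = -240224, n = 70·32 = 2240.
Solutions in m differ by 705551/17 = 41503; the one in [0, 41503) is -240224 mod 41503 = 8794.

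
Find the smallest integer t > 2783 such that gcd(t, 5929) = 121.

Multiples of 121 above 2783: 121·24, 121·25, … . Need the cofactor coprime to 5929/121 = 49.
Checking s = 24, 25, … the first with gcd(s, 49) = 1 is s = 24, giving 2904.

2904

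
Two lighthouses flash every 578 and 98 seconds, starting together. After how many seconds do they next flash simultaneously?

578 = 2 · 17²; 98 = 2 · 7²
max exponents: 2 · 7² · 17² = 28322

28322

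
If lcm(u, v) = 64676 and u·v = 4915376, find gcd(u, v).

gcd·lcm = product, so gcd = 4915376/64676 = 76.

76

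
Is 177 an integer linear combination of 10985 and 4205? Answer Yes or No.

No

By Bézout, 10985x − 4205y = 177 has integer solutions iff gcd(10985, 4205) | 177.
Euclid: 10985 = 2·4205 + 2575; 4205 = 1·2575 + 1630; 2575 = 1·1630 + 945; 1630 = 1·945 + 685; 945 = 1·685 + 260; 685 = 2·260 + 165; 260 = 1·165 + 95; 165 = 1·95 + 70; 95 = 1·70 + 25; 70 = 2·25 + 20; 25 = 1·20 + 5; 20 = 4·5 + 0. gcd = 5; 177 mod 5 = 2. No.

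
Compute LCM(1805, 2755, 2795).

29260855

1805 = 5 · 19²; 2755 = 5 · 19 · 29; 2795 = 5 · 13 · 43
lcm takes max exponent of each prime: 5 · 13 · 19² · 29 · 43 = 29260855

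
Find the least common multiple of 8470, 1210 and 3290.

8470 = 2 · 5 · 7 · 11²; 1210 = 2 · 5 · 11²; 3290 = 2 · 5 · 7 · 47
lcm takes max exponent of each prime: 2 · 5 · 7 · 11² · 47 = 398090

398090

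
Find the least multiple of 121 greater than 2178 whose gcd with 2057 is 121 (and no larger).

2299

2057 = 121·17. Any a with gcd(a, 2057) = 121 is a multiple of 121, say 121s, with s coprime to 17.
Need s > 2178/121, so s ≥ 19. First s ≥ 19 with gcd(s, 17) = 1 is s = 19. Thus a = 121·19 = 2299.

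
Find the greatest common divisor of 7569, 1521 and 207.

7569 = 3² · 29²; 1521 = 3² · 13²; 207 = 3² · 23
gcd takes min exponent of each prime: 3² = 9

9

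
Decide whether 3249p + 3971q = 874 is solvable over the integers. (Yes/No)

No

By Bézout, 3249p + 3971q = 874 has integer solutions iff gcd(3249, 3971) | 874.
Euclid: 3971 = 1·3249 + 722; 3249 = 4·722 + 361; 722 = 2·361 + 0. gcd = 361; 874 mod 361 = 152. No.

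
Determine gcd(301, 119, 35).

301 = 7 · 43; 119 = 7 · 17; 35 = 5 · 7
gcd takes min exponent of each prime: 7 = 7

7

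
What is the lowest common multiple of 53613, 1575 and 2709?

lcm(53613, 1575) = 53613·1575/gcd = 84440475/63 = 1340325
lcm(1340325, 2709) = 1340325·2709/gcd = 3630940425/63 = 57633975

57633975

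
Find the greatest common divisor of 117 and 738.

9

Euclid: 738 = 6·117 + 36; 117 = 3·36 + 9; 36 = 4·9 + 0. Last nonzero remainder: 9.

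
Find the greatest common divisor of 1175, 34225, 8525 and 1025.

1175 = 5² · 47; 34225 = 5² · 37²; 8525 = 5² · 11 · 31; 1025 = 5² · 41
gcd takes min exponent of each prime: 5² = 25

25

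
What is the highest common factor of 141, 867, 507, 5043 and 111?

gcd(141, 867): 867 = 6·141 + 21; 141 = 6·21 + 15; 21 = 1·15 + 6; 15 = 2·6 + 3; 6 = 2·3 + 0 → 3
gcd(3, 507): 507 = 169·3 + 0 → 3
gcd(3, 5043): 5043 = 1681·3 + 0 → 3
gcd(3, 111): 111 = 37·3 + 0 → 3

3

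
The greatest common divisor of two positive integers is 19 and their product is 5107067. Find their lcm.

268793

gcd·lcm = product, so lcm = 5107067/19 = 268793.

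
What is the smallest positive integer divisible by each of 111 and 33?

111 = 3 · 37; 33 = 3 · 11
max exponents: 3 · 11 · 37 = 1221

1221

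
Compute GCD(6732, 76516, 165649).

gcd(6732, 76516): 76516 = 11·6732 + 2464; 6732 = 2·2464 + 1804; 2464 = 1·1804 + 660; 1804 = 2·660 + 484; 660 = 1·484 + 176; 484 = 2·176 + 132; 176 = 1·132 + 44; 132 = 3·44 + 0 → 44
gcd(44, 165649): 165649 = 3764·44 + 33; 44 = 1·33 + 11; 33 = 3·11 + 0 → 11

11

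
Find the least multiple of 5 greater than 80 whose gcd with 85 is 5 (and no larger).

90

gcd(x, 85) = 5 forces 5 | x; write x = 5s. Then gcd(5s, 5·17) = 5·gcd(s, 17), so need gcd(s, 17) = 1.
5s > 80 gives s ≥ 17. The least s ≥ 17 coprime to 17 is 18, so x = 5·18 = 90.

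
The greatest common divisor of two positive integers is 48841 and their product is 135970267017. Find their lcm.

2783937

gcd·lcm = product, so lcm = 135970267017/48841 = 2783937.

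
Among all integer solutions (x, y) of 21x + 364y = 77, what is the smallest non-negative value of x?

21

Euclid: 364 = 17·21 + 7; 21 = 3·7 + 0 → gcd = 7; 77 = 7·11.
Back-substitution yields 21·(-17) + 364·(1) = 7, so one solution is x = -17·11 = -187, y = 1·11 = 11.
Solutions in x differ by 364/7 = 52; the one in [0, 52) is -187 mod 52 = 21.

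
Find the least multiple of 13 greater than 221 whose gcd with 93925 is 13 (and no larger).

234

Multiples of 13 above 221: 13·18, 13·19, … . Need the cofactor coprime to 93925/13 = 7225.
Checking s = 18, 19, … the first with gcd(s, 7225) = 1 is s = 18, giving 234.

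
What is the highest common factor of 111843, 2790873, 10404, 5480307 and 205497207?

2601

111843 = 3² · 17² · 43; 2790873 = 3² · 17² · 29 · 37; 10404 = 2² · 3² · 17²; 5480307 = 3² · 7² · 17² · 43; 205497207 = 3² · 17² · 41² · 47
gcd takes min exponent of each prime: 3² · 17² = 2601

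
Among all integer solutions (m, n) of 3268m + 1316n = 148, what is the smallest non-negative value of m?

83

Reduce mod 1316: 3268m ≡ 148 (mod 1316). With g = gcd(3268, 1316) = 4 dividing 148, divide through: 817m ≡ 37 (mod 329).
Since gcd(817, 329) = 1, m ≡ 37·(817)⁻¹ ≡ 83 (mod 329). Smallest non-negative: 83.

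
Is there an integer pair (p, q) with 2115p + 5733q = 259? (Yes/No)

No

gcd(2115, 5733): 5733 = 2·2115 + 1503; 2115 = 1·1503 + 612; 1503 = 2·612 + 279; 612 = 2·279 + 54; 279 = 5·54 + 9; 54 = 6·9 + 0 → 9
9 does not divide 259, so a solution does not exist.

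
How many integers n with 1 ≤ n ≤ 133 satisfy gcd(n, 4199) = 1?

4199 = 13·17·19. Inclusion–exclusion on these primes:
133 − ⌊133/13⌋ − ⌊133/17⌋ − ⌊133/19⌋ + ⌊133/221⌋ + ⌊133/247⌋ + ⌊133/323⌋ − ⌊133/4199⌋ = 109

109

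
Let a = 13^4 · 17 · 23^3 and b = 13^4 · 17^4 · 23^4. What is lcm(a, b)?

max exponent per prime: 13^4 · 17^4 · 23^4 = 667544833198321

667544833198321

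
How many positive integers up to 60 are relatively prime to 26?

28

26 = 2·13. Inclusion–exclusion on these primes:
60 − ⌊60/2⌋ − ⌊60/13⌋ + ⌊60/26⌋ = 28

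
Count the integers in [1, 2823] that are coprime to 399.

1528

399 = 3·7·19. Inclusion–exclusion on these primes:
2823 − ⌊2823/3⌋ − ⌊2823/7⌋ − ⌊2823/19⌋ + ⌊2823/21⌋ + ⌊2823/57⌋ + ⌊2823/133⌋ − ⌊2823/399⌋ = 1528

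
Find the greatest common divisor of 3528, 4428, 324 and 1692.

gcd(3528, 4428): 4428 = 1·3528 + 900; 3528 = 3·900 + 828; 900 = 1·828 + 72; 828 = 11·72 + 36; 72 = 2·36 + 0 → 36
gcd(36, 324): 324 = 9·36 + 0 → 36
gcd(36, 1692): 1692 = 47·36 + 0 → 36

36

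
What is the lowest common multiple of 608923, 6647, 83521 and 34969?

608923 = 7² · 17² · 43; 6647 = 17² · 23; 83521 = 17⁴; 34969 = 11² · 17²
lcm takes max exponent of each prime: 7² · 11² · 17⁴ · 23 · 43 = 489748852901

489748852901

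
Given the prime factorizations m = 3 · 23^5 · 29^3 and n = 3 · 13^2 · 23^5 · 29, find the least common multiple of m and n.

79586816499489

max exponent per prime: 3 · 13^2 · 23^5 · 29^3 = 79586816499489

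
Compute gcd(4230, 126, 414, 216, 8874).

4230 = 2 · 3² · 5 · 47; 126 = 2 · 3² · 7; 414 = 2 · 3² · 23; 216 = 2³ · 3³; 8874 = 2 · 3² · 17 · 29
gcd takes min exponent of each prime: 2 · 3² = 18

18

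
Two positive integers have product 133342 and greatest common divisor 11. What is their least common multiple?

For any two positive integers, gcd × lcm equals their product. Hence lcm = 133342 / 11 = 12122.

12122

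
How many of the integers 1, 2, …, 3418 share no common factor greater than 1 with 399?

1850

399 = 3·7·19. Inclusion–exclusion on these primes:
3418 − ⌊3418/3⌋ − ⌊3418/7⌋ − ⌊3418/19⌋ + ⌊3418/21⌋ + ⌊3418/57⌋ + ⌊3418/133⌋ − ⌊3418/399⌋ = 1850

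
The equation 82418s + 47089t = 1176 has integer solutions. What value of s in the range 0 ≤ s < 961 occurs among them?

96

Euclid: 82418 = 1·47089 + 35329; 47089 = 1·35329 + 11760; 35329 = 3·11760 + 49; 11760 = 240·49 + 0 → gcd = 49; 1176 = 49·24.
Back-substitution yields 82418·(4) + 47089·(-7) = 49, so one solution is s = 4·24 = 96, t = -7·24 = -168.
Solutions in s differ by 47089/49 = 961; the one in [0, 961) is 96 mod 961 = 96.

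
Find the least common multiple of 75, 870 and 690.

75 = 3 · 5²; 870 = 2 · 3 · 5 · 29; 690 = 2 · 3 · 5 · 23
lcm takes max exponent of each prime: 2 · 3 · 5² · 23 · 29 = 100050

100050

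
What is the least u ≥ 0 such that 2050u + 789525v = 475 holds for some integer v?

16561

Euclid: 789525 = 385·2050 + 275; 2050 = 7·275 + 125; 275 = 2·125 + 25; 125 = 5·25 + 0 → gcd = 25; 475 = 25·19.
Back-substitution yields 2050·(-5777) + 789525·(15) = 25, so one solution is u = -5777·19 = -109763, v = 15·19 = 285.
Solutions in u differ by 789525/25 = 31581; the one in [0, 31581) is -109763 mod 31581 = 16561.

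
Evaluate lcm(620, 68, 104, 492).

620 = 2² · 5 · 31; 68 = 2² · 17; 104 = 2³ · 13; 492 = 2² · 3 · 41
lcm takes max exponent of each prime: 2³ · 3 · 5 · 13 · 17 · 31 · 41 = 33706920

33706920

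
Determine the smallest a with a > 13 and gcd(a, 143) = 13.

143 = 13·11. Any a with gcd(a, 143) = 13 is a multiple of 13, say 13s, with s coprime to 11.
Need s > 13/13, so s ≥ 2. First s ≥ 2 with gcd(s, 11) = 1 is s = 2. Thus a = 13·2 = 26.

26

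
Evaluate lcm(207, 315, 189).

lcm(207, 315) = 207·315/gcd = 65205/9 = 7245
lcm(7245, 189) = 7245·189/gcd = 1369305/63 = 21735

21735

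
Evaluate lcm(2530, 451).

2530 = 2 · 5 · 11 · 23; 451 = 11 · 41
max exponents: 2 · 5 · 11 · 23 · 41 = 103730

103730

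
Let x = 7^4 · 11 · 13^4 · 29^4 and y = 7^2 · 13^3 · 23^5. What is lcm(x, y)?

max exponent per prime: 7^4 · 11 · 13^4 · 23^5 · 29^4 = 3433914093064595833693

3433914093064595833693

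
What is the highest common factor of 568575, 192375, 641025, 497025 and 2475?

gcd(568575, 192375): 568575 = 2·192375 + 183825; 192375 = 1·183825 + 8550; 183825 = 21·8550 + 4275; 8550 = 2·4275 + 0 → 4275
gcd(4275, 641025): 641025 = 149·4275 + 4050; 4275 = 1·4050 + 225; 4050 = 18·225 + 0 → 225
gcd(225, 497025): 497025 = 2209·225 + 0 → 225
gcd(225, 2475): 2475 = 11·225 + 0 → 225

225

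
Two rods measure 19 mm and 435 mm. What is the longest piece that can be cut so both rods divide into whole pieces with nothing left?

1

Euclid: 435 = 22·19 + 17; 19 = 1·17 + 2; 17 = 8·2 + 1; 2 = 2·1 + 0. Last nonzero remainder: 1.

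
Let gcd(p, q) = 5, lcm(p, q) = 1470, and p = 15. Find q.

p·q = gcd·lcm = 5·1470 = 7350, so q = 7350/15 = 490.

490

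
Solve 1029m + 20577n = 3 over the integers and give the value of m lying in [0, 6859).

20

Reduce mod 20577: 1029m ≡ 3 (mod 20577). With g = gcd(1029, 20577) = 3 dividing 3, divide through: 343m ≡ 1 (mod 6859).
Since gcd(343, 6859) = 1, m ≡ 1·(343)⁻¹ ≡ 20 (mod 6859). Smallest non-negative: 20.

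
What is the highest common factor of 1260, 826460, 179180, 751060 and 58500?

20

gcd(1260, 826460): 826460 = 655·1260 + 1160; 1260 = 1·1160 + 100; 1160 = 11·100 + 60; 100 = 1·60 + 40; 60 = 1·40 + 20; 40 = 2·20 + 0 → 20
gcd(20, 179180): 179180 = 8959·20 + 0 → 20
gcd(20, 751060): 751060 = 37553·20 + 0 → 20
gcd(20, 58500): 58500 = 2925·20 + 0 → 20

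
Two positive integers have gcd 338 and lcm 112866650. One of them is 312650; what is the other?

122018

m·n = gcd·lcm = 338·112866650 = 38148927700, so n = 38148927700/312650 = 122018.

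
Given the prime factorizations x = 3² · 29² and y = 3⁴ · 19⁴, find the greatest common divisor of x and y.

min exponent per shared prime: 3² = 9

9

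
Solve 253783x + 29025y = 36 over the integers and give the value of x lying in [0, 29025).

Reduce mod 29025: 253783x ≡ 36 (mod 29025). With g = gcd(253783, 29025) = 1 dividing 36, divide through: 253783x ≡ 36 (mod 29025).
Since gcd(253783, 29025) = 1, x ≡ 36·(253783)⁻¹ ≡ 117 (mod 29025). Smallest non-negative: 117.

117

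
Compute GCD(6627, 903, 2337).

3

6627 = 3 · 47²; 903 = 3 · 7 · 43; 2337 = 3 · 19 · 41
gcd takes min exponent of each prime: 3 = 3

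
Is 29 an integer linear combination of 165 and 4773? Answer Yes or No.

No

gcd(165, 4773): 4773 = 28·165 + 153; 165 = 1·153 + 12; 153 = 12·12 + 9; 12 = 1·9 + 3; 9 = 3·3 + 0 → 3
3 does not divide 29, so a solution does not exist.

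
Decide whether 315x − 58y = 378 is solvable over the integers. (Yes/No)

gcd(315, 58): 315 = 5·58 + 25; 58 = 2·25 + 8; 25 = 3·8 + 1; 8 = 8·1 + 0 → 1
1 divides 378, so a solution exists.

Yes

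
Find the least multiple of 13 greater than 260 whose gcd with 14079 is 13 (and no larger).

286

gcd(k, 14079) = 13 forces 13 | k; write k = 13s. Then gcd(13s, 13·1083) = 13·gcd(s, 1083), so need gcd(s, 1083) = 1.
13s > 260 gives s ≥ 21. The least s ≥ 21 coprime to 1083 is 22, so k = 13·22 = 286.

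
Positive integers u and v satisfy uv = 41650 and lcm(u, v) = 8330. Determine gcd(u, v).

gcd·lcm = product, so gcd = 41650/8330 = 5.

5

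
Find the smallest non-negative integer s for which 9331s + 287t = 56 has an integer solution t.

16

Reduce mod 287: 9331s ≡ 56 (mod 287). With g = gcd(9331, 287) = 7 dividing 56, divide through: 1333s ≡ 8 (mod 41).
Since gcd(1333, 41) = 1, s ≡ 8·(1333)⁻¹ ≡ 16 (mod 41). Smallest non-negative: 16.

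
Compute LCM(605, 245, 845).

5010005

605 = 5 · 11²; 245 = 5 · 7²; 845 = 5 · 13²
lcm takes max exponent of each prime: 5 · 7² · 11² · 13² = 5010005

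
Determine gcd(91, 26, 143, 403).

gcd(91, 26): 91 = 3·26 + 13; 26 = 2·13 + 0 → 13
gcd(13, 143): 143 = 11·13 + 0 → 13
gcd(13, 403): 403 = 31·13 + 0 → 13

13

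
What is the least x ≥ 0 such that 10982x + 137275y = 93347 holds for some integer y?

21

Euclid: 137275 = 12·10982 + 5491; 10982 = 2·5491 + 0 → gcd = 5491; 93347 = 5491·17.
Back-substitution yields 10982·(-12) + 137275·(1) = 5491, so one solution is x = -12·17 = -204, y = 1·17 = 17.
Solutions in x differ by 137275/5491 = 25; the one in [0, 25) is -204 mod 25 = 21.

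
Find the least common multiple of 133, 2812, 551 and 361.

133 = 7 · 19; 2812 = 2² · 19 · 37; 551 = 19 · 29; 361 = 19²
lcm takes max exponent of each prime: 2² · 7 · 19² · 29 · 37 = 10845884

10845884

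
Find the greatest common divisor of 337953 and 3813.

Euclid: 337953 = 88·3813 + 2409; 3813 = 1·2409 + 1404; 2409 = 1·1404 + 1005; 1404 = 1·1005 + 399; 1005 = 2·399 + 207; 399 = 1·207 + 192; 207 = 1·192 + 15; 192 = 12·15 + 12; 15 = 1·12 + 3; 12 = 4·3 + 0. Last nonzero remainder: 3.

3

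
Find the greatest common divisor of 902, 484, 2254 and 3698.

gcd(902, 484): 902 = 1·484 + 418; 484 = 1·418 + 66; 418 = 6·66 + 22; 66 = 3·22 + 0 → 22
gcd(22, 2254): 2254 = 102·22 + 10; 22 = 2·10 + 2; 10 = 5·2 + 0 → 2
gcd(2, 3698): 3698 = 1849·2 + 0 → 2

2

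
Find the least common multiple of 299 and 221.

gcd first: 299 = 1·221 + 78; 221 = 2·78 + 65; 78 = 1·65 + 13; 65 = 5·13 + 0 → gcd = 13
lcm = 299·221/gcd = 66079/13 = 5083

5083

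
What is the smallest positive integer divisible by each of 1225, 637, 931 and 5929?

36611575

lcm(1225, 637) = 1225·637/gcd = 780325/49 = 15925
lcm(15925, 931) = 15925·931/gcd = 14826175/49 = 302575
lcm(302575, 5929) = 302575·5929/gcd = 1793967175/49 = 36611575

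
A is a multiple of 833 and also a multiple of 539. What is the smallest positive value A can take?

833 = 7² · 17; 539 = 7² · 11
max exponents: 7² · 11 · 17 = 9163

9163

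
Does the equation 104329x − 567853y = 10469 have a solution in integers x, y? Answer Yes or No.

Yes

gcd(104329, 567853): 567853 = 5·104329 + 46208; 104329 = 2·46208 + 11913; 46208 = 3·11913 + 10469; 11913 = 1·10469 + 1444; 10469 = 7·1444 + 361; 1444 = 4·361 + 0 → 361
361 divides 10469, so a solution exists.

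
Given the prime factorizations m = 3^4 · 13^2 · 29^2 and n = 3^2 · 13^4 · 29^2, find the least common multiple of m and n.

1945603881

max exponent per prime: 3^4 · 13^4 · 29^2 = 1945603881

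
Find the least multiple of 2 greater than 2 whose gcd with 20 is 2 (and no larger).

6

Multiples of 2 above 2: 2·2, 2·3, … . Need the cofactor coprime to 20/2 = 10.
Checking s = 2, 3, … the first with gcd(s, 10) = 1 is s = 3, giving 6.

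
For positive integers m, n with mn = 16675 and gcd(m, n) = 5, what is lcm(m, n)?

For any two positive integers, gcd × lcm equals their product. Hence lcm = 16675 / 5 = 3335.

3335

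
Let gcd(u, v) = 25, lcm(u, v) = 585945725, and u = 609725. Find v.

24025

Using uv = gcd(u,v)·lcm(u,v) = 25·585945725 = 14648643125, we get v = 14648643125/609725 = 24025.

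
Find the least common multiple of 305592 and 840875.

36709239000

305592 = 2³ · 3 · 7 · 17 · 107; 840875 = 5³ · 7 · 31²
max exponents: 2³ · 3 · 5³ · 7 · 17 · 31² · 107 = 36709239000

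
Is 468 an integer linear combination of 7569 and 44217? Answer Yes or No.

Yes

By Bézout, 7569u + 44217v = 468 has integer solutions iff gcd(7569, 44217) | 468.
Euclid: 44217 = 5·7569 + 6372; 7569 = 1·6372 + 1197; 6372 = 5·1197 + 387; 1197 = 3·387 + 36; 387 = 10·36 + 27; 36 = 1·27 + 9; 27 = 3·9 + 0. gcd = 9; 468 mod 9 = 0. Yes.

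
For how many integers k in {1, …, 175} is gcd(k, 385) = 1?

110

Prime factors of 385: 5, 7, 11. Count integers ≤ 175 divisible by none of them.
By inclusion–exclusion: 175 − ⌊175/5⌋ − ⌊175/7⌋ − ⌊175/11⌋ + ⌊175/35⌋ + ⌊175/55⌋ + ⌊175/77⌋ − ⌊175/385⌋ = 110.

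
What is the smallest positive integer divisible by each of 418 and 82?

418 = 2 · 11 · 19; 82 = 2 · 41
max exponents: 2 · 11 · 19 · 41 = 17138

17138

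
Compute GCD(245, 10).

5

245 = 5 · 7²
10 = 2 · 5
Common: 5 = 5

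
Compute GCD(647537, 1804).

11

647537 = 11 · 37² · 43
1804 = 2² · 11 · 41
Common: 11 = 11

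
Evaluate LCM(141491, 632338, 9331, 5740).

5496022637420

141491 = 7 · 17 · 29 · 41; 632338 = 2 · 7 · 31² · 47; 9331 = 7 · 31 · 43; 5740 = 2² · 5 · 7 · 41
lcm takes max exponent of each prime: 2² · 5 · 7 · 17 · 29 · 31² · 41 · 43 · 47 = 5496022637420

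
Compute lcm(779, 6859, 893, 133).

92521051

779 = 19 · 41; 6859 = 19³; 893 = 19 · 47; 133 = 7 · 19
lcm takes max exponent of each prime: 7 · 19³ · 41 · 47 = 92521051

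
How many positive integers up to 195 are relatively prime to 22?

89

22 = 2·11. Inclusion–exclusion on these primes:
195 − ⌊195/2⌋ − ⌊195/11⌋ + ⌊195/22⌋ = 89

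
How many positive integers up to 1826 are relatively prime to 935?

935 = 5·11·17. Inclusion–exclusion on these primes:
1826 − ⌊1826/5⌋ − ⌊1826/11⌋ − ⌊1826/17⌋ + ⌊1826/55⌋ + ⌊1826/85⌋ + ⌊1826/187⌋ − ⌊1826/935⌋ = 1250

1250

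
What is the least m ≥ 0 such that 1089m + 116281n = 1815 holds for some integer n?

Reduce mod 116281: 1089m ≡ 1815 (mod 116281). With g = gcd(1089, 116281) = 121 dividing 1815, divide through: 9m ≡ 15 (mod 961).
Since gcd(9, 961) = 1, m ≡ 15·(9)⁻¹ ≡ 322 (mod 961). Smallest non-negative: 322.

322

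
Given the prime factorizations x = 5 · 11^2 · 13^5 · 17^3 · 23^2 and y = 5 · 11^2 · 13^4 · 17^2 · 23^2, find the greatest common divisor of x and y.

min exponent per shared prime: 5 · 11^2 · 13^4 · 17^2 · 23^2 = 2641692715805

2641692715805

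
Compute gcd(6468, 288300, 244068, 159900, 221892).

gcd(6468, 288300): 288300 = 44·6468 + 3708; 6468 = 1·3708 + 2760; 3708 = 1·2760 + 948; 2760 = 2·948 + 864; 948 = 1·864 + 84; 864 = 10·84 + 24; 84 = 3·24 + 12; 24 = 2·12 + 0 → 12
gcd(12, 244068): 244068 = 20339·12 + 0 → 12
gcd(12, 159900): 159900 = 13325·12 + 0 → 12
gcd(12, 221892): 221892 = 18491·12 + 0 → 12

12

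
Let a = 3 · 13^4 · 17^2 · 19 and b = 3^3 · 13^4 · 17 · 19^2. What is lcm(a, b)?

max exponent per prime: 3^3 · 13^4 · 17^2 · 19^2 = 80452995363

80452995363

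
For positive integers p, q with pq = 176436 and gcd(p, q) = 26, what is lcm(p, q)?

6786

Since gcd(p,q)·lcm(p,q) = pq, lcm = 176436/26 = 6786.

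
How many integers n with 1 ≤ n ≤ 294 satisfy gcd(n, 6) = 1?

98

6 = 2·3. Inclusion–exclusion on these primes:
294 − ⌊294/2⌋ − ⌊294/3⌋ + ⌊294/6⌋ = 98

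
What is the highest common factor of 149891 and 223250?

149891 = 7³ · 19 · 23
223250 = 2 · 5³ · 19 · 47
Common: 19 = 19

19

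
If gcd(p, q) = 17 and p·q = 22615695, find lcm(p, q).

1330335

For any two positive integers, gcd × lcm equals their product. Hence lcm = 22615695 / 17 = 1330335.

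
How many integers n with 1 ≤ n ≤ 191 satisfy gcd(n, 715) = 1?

Prime factors of 715: 5, 11, 13. Count integers ≤ 191 divisible by none of them.
By inclusion–exclusion: 191 − ⌊191/5⌋ − ⌊191/11⌋ − ⌊191/13⌋ + ⌊191/55⌋ + ⌊191/65⌋ + ⌊191/143⌋ − ⌊191/715⌋ = 128.

128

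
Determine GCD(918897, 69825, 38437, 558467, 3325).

133

918897 = 3 · 7³ · 19 · 47; 69825 = 3 · 5² · 7² · 19; 38437 = 7 · 17² · 19; 558467 = 7 · 13 · 17 · 19²; 3325 = 5² · 7 · 19
gcd takes min exponent of each prime: 7 · 19 = 133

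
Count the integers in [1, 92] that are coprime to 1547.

68

Prime factors of 1547: 7, 13, 17. Count integers ≤ 92 divisible by none of them.
By inclusion–exclusion: 92 − ⌊92/7⌋ − ⌊92/13⌋ − ⌊92/17⌋ + ⌊92/91⌋ + ⌊92/119⌋ + ⌊92/221⌋ − ⌊92/1547⌋ = 68.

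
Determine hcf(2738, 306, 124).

2738 = 2 · 37²; 306 = 2 · 3² · 17; 124 = 2² · 31
gcd takes min exponent of each prime: 2 = 2

2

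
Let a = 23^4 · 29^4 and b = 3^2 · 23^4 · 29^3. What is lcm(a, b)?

1781336000889

max exponent per prime: 3^2 · 23^4 · 29^4 = 1781336000889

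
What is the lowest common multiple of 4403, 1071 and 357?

lcm(4403, 1071) = 4403·1071/gcd = 4715613/119 = 39627
lcm(39627, 357) = 39627·357/gcd = 14146839/357 = 39627

39627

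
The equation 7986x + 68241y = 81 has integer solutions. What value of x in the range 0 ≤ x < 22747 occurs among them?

16774

Euclid: 68241 = 8·7986 + 4353; 7986 = 1·4353 + 3633; 4353 = 1·3633 + 720; 3633 = 5·720 + 33; 720 = 21·33 + 27; 33 = 1·27 + 6; 27 = 4·6 + 3; 6 = 2·3 + 0 → gcd = 3; 81 = 3·27.
Back-substitution yields 7986·(-10331) + 68241·(1209) = 3, so one solution is x = -10331·27 = -278937, y = 1209·27 = 32643.
Solutions in x differ by 68241/3 = 22747; the one in [0, 22747) is -278937 mod 22747 = 16774.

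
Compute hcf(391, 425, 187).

17

gcd(391, 425): 425 = 1·391 + 34; 391 = 11·34 + 17; 34 = 2·17 + 0 → 17
gcd(17, 187): 187 = 11·17 + 0 → 17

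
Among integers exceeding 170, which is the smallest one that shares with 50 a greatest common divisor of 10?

180

50 = 10·5. Any t with gcd(t, 50) = 10 is a multiple of 10, say 10s, with s coprime to 5.
Need s > 170/10, so s ≥ 18. First s ≥ 18 with gcd(s, 5) = 1 is s = 18. Thus t = 10·18 = 180.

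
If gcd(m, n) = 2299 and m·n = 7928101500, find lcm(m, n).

3448500

For any two positive integers, gcd × lcm equals their product. Hence lcm = 7928101500 / 2299 = 3448500.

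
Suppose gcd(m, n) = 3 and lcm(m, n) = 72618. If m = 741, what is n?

Using mn = gcd(m,n)·lcm(m,n) = 3·72618 = 217854, we get n = 217854/741 = 294.

294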